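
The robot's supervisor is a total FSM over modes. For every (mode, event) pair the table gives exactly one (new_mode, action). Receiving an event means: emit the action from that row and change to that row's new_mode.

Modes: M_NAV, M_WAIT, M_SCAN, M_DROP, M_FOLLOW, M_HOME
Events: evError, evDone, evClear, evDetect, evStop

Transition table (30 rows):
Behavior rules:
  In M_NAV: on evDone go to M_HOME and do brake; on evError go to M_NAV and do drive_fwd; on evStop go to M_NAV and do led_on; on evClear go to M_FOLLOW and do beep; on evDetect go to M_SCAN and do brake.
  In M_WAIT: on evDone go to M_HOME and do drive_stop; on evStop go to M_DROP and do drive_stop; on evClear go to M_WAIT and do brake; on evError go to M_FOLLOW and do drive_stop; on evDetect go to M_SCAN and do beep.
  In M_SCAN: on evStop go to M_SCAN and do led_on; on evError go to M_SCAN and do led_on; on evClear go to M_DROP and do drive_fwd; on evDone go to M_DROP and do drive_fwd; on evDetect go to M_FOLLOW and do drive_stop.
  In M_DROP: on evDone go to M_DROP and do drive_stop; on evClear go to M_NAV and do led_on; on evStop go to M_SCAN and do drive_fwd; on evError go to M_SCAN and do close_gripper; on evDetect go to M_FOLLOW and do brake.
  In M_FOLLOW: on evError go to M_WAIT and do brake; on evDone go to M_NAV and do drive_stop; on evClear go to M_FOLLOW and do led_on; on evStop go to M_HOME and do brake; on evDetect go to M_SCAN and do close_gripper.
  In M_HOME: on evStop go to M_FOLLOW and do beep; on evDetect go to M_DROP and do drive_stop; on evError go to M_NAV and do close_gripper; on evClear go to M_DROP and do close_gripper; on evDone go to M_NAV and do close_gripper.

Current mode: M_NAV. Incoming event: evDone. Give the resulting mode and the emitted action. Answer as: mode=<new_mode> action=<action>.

current mode = M_NAV; filter table to that mode:
  (M_NAV, evDone) → (M_HOME, brake)  ← event matches
  (M_NAV, evError) → (M_NAV, drive_fwd)
  (M_NAV, evStop) → (M_NAV, led_on)
  (M_NAV, evClear) → (M_FOLLOW, beep)
  (M_NAV, evDetect) → (M_SCAN, brake)
event = evDone selects (M_HOME, brake)

mode=M_HOME action=brake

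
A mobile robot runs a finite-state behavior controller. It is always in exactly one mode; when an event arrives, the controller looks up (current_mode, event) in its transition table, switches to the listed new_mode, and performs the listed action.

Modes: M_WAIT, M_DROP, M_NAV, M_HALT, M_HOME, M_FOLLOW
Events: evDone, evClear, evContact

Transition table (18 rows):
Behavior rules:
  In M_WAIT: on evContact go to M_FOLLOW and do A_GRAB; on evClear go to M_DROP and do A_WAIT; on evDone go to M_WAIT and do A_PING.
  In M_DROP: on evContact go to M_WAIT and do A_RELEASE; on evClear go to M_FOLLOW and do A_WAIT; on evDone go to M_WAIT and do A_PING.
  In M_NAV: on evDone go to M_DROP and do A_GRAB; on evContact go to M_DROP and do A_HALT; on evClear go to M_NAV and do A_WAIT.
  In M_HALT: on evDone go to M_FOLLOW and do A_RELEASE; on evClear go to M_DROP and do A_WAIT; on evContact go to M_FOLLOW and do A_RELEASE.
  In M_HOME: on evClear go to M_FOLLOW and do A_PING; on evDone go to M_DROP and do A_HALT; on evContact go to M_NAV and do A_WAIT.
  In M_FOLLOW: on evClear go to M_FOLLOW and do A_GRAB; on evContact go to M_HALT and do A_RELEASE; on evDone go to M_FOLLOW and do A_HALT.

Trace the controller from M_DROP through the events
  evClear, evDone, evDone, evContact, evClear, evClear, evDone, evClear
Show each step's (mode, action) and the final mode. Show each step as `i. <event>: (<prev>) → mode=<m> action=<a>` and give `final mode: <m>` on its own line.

1. evClear: (M_DROP) → mode=M_FOLLOW action=A_WAIT
2. evDone: (M_FOLLOW) → mode=M_FOLLOW action=A_HALT
3. evDone: (M_FOLLOW) → mode=M_FOLLOW action=A_HALT
4. evContact: (M_FOLLOW) → mode=M_HALT action=A_RELEASE
5. evClear: (M_HALT) → mode=M_DROP action=A_WAIT
6. evClear: (M_DROP) → mode=M_FOLLOW action=A_WAIT
7. evDone: (M_FOLLOW) → mode=M_FOLLOW action=A_HALT
8. evClear: (M_FOLLOW) → mode=M_FOLLOW action=A_GRAB

final mode: M_FOLLOW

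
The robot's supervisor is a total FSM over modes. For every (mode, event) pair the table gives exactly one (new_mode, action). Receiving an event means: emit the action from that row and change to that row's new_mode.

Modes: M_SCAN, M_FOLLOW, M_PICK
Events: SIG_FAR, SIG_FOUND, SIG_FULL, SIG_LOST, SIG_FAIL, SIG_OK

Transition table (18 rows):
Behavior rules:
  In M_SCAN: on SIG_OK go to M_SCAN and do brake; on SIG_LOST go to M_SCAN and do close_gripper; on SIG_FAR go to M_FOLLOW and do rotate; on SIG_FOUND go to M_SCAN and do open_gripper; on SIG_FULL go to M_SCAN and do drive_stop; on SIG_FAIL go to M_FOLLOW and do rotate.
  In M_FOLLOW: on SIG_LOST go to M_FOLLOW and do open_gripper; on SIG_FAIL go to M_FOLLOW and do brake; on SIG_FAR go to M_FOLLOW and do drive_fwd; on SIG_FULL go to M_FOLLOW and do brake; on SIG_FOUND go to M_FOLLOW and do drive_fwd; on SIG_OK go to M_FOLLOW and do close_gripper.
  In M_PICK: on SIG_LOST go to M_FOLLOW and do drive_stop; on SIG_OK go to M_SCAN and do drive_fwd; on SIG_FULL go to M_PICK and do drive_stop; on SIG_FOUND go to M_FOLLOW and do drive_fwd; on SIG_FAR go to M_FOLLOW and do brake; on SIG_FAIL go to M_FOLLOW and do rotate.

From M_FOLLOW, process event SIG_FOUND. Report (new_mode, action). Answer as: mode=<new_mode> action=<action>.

current mode = M_FOLLOW; filter table to that mode:
  (M_FOLLOW, SIG_LOST) → (M_FOLLOW, open_gripper)
  (M_FOLLOW, SIG_FAIL) → (M_FOLLOW, brake)
  (M_FOLLOW, SIG_FAR) → (M_FOLLOW, drive_fwd)
  (M_FOLLOW, SIG_FULL) → (M_FOLLOW, brake)
  (M_FOLLOW, SIG_FOUND) → (M_FOLLOW, drive_fwd)  ← event matches
  (M_FOLLOW, SIG_OK) → (M_FOLLOW, close_gripper)
event = SIG_FOUND selects (M_FOLLOW, drive_fwd)

mode=M_FOLLOW action=drive_fwd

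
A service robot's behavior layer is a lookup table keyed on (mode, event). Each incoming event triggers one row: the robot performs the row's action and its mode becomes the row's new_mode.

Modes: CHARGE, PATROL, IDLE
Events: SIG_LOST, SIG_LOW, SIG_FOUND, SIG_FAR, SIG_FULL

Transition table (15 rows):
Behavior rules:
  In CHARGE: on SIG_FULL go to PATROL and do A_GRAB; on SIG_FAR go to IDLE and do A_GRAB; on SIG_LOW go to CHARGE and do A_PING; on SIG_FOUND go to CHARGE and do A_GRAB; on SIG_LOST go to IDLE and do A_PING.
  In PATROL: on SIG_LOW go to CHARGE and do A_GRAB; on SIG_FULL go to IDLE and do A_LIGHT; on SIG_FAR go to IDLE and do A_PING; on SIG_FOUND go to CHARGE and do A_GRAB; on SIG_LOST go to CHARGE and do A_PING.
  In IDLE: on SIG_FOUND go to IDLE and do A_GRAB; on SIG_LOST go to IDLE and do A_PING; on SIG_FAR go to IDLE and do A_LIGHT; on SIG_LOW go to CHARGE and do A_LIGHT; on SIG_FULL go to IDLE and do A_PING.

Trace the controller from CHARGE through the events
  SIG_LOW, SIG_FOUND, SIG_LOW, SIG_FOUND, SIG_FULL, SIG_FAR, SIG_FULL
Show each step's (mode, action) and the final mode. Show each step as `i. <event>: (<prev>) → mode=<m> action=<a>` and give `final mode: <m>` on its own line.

1. SIG_LOW: (CHARGE) → mode=CHARGE action=A_PING
2. SIG_FOUND: (CHARGE) → mode=CHARGE action=A_GRAB
3. SIG_LOW: (CHARGE) → mode=CHARGE action=A_PING
4. SIG_FOUND: (CHARGE) → mode=CHARGE action=A_GRAB
5. SIG_FULL: (CHARGE) → mode=PATROL action=A_GRAB
6. SIG_FAR: (PATROL) → mode=IDLE action=A_PING
7. SIG_FULL: (IDLE) → mode=IDLE action=A_PING

final mode: IDLE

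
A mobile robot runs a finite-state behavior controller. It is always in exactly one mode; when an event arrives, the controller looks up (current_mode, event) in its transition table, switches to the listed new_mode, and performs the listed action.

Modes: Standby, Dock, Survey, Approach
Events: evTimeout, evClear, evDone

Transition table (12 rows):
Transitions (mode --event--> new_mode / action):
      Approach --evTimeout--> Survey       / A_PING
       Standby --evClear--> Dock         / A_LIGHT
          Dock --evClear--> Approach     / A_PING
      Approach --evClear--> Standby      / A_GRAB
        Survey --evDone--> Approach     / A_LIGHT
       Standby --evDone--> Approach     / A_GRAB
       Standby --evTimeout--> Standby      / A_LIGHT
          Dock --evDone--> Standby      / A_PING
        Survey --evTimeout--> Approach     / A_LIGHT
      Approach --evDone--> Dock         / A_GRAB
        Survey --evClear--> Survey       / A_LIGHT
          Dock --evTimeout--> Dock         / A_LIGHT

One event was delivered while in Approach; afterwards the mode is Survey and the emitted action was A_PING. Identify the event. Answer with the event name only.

try evTimeout: (Approach, evTimeout) → (Survey, A_PING)  ← matches
try evClear: (Approach, evClear) → (Standby, A_GRAB)
try evDone: (Approach, evDone) → (Dock, A_GRAB)

evTimeout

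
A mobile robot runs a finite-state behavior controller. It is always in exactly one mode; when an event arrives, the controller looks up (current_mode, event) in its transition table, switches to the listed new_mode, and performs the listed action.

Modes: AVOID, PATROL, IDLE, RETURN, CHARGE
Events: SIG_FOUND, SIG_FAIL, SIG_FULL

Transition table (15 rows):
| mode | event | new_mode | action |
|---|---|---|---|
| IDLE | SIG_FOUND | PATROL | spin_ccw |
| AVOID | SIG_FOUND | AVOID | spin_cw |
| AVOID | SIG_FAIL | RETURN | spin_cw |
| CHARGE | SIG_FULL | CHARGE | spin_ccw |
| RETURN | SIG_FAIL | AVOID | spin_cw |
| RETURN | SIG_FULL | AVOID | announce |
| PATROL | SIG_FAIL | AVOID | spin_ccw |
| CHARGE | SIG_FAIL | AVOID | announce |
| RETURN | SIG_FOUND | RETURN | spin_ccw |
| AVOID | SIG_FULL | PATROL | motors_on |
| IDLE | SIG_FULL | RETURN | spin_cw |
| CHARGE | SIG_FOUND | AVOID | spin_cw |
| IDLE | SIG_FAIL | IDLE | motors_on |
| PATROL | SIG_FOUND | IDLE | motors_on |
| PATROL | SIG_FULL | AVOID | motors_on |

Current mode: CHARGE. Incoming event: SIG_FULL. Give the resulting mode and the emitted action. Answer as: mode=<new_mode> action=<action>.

mode=CHARGE action=spin_ccw

current mode = CHARGE; filter table to that mode:
  (CHARGE, SIG_FULL) → (CHARGE, spin_ccw)  ← event matches
  (CHARGE, SIG_FAIL) → (AVOID, announce)
  (CHARGE, SIG_FOUND) → (AVOID, spin_cw)
event = SIG_FULL selects (CHARGE, spin_ccw)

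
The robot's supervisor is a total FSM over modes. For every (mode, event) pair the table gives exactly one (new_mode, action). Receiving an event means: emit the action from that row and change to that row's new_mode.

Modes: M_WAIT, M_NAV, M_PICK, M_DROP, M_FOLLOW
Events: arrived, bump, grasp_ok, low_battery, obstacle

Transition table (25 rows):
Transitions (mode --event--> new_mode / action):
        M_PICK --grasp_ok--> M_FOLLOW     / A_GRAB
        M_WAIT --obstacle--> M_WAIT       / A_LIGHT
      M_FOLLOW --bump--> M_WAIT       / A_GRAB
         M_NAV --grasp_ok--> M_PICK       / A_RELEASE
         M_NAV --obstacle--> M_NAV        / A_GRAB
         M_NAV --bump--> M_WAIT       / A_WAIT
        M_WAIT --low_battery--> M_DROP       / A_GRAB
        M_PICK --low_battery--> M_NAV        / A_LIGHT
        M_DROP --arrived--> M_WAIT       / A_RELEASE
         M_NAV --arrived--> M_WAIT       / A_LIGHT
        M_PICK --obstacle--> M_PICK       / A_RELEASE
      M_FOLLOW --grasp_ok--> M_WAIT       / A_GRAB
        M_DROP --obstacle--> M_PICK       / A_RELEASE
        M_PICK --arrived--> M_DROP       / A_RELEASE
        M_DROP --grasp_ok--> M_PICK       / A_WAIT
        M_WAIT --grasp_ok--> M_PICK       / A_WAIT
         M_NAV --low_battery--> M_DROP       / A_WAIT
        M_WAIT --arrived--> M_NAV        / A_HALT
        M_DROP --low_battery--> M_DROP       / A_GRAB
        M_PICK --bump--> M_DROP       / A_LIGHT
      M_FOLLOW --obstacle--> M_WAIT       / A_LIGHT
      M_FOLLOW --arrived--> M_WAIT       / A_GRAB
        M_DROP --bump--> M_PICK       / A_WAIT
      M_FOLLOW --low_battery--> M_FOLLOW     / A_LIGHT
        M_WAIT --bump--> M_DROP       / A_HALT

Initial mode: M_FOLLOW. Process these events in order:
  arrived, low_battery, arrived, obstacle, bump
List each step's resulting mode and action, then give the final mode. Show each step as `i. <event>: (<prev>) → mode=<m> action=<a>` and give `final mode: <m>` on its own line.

1. arrived: (M_FOLLOW) → mode=M_WAIT action=A_GRAB
2. low_battery: (M_WAIT) → mode=M_DROP action=A_GRAB
3. arrived: (M_DROP) → mode=M_WAIT action=A_RELEASE
4. obstacle: (M_WAIT) → mode=M_WAIT action=A_LIGHT
5. bump: (M_WAIT) → mode=M_DROP action=A_HALT

final mode: M_DROP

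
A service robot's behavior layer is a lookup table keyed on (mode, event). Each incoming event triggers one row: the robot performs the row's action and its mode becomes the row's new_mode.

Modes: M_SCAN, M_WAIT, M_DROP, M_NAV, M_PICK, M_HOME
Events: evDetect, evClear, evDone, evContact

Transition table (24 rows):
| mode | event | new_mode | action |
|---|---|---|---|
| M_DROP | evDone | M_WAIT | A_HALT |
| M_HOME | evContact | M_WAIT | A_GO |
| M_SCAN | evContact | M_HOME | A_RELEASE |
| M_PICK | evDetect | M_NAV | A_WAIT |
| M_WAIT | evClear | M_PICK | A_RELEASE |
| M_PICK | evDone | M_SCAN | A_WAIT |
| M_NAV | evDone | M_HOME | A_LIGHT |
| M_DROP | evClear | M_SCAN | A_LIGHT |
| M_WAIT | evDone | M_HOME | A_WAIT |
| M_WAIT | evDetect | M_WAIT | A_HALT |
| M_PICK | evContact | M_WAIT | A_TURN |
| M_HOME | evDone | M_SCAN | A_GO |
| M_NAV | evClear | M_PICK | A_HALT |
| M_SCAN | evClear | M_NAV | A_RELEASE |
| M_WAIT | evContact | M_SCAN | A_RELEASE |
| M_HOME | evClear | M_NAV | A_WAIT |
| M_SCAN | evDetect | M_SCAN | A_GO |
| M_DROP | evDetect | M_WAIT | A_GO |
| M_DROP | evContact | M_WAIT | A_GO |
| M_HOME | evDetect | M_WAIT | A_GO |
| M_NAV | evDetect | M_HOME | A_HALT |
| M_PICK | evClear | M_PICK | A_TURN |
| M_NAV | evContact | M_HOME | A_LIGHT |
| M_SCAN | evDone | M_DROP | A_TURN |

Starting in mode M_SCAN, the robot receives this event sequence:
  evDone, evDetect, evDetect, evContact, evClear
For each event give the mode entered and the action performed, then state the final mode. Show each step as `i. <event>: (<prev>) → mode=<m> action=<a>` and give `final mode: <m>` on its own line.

1. evDone: (M_SCAN) → mode=M_DROP action=A_TURN
2. evDetect: (M_DROP) → mode=M_WAIT action=A_GO
3. evDetect: (M_WAIT) → mode=M_WAIT action=A_HALT
4. evContact: (M_WAIT) → mode=M_SCAN action=A_RELEASE
5. evClear: (M_SCAN) → mode=M_NAV action=A_RELEASE

final mode: M_NAV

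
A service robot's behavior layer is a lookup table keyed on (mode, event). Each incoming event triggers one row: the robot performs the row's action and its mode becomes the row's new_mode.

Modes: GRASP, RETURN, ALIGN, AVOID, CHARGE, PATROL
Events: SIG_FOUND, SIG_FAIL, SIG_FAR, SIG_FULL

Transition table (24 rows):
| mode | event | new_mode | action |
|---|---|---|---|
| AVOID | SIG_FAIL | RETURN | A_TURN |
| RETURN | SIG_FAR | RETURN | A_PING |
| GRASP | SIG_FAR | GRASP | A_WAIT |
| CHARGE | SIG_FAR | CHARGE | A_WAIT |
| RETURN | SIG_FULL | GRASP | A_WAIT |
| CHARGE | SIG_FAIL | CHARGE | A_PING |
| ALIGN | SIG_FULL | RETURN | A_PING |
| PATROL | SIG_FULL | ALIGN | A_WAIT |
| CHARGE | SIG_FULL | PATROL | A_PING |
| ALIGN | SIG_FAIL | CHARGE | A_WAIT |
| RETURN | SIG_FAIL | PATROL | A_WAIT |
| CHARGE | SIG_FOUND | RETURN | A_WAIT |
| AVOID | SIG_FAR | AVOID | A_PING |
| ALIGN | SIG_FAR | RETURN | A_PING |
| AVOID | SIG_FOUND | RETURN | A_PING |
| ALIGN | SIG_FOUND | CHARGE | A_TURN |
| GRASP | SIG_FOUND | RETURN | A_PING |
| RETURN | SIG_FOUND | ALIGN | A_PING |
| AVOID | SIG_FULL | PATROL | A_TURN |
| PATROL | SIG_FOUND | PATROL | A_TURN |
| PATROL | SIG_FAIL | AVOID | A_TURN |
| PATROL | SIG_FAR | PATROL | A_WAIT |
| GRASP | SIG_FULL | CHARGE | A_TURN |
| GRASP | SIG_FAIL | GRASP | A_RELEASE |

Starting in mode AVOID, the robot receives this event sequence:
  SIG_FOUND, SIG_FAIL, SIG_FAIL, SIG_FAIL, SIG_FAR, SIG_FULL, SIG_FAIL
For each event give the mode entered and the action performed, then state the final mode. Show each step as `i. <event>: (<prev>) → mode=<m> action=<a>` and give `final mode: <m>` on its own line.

final mode: GRASP

1. SIG_FOUND: (AVOID) → mode=RETURN action=A_PING
2. SIG_FAIL: (RETURN) → mode=PATROL action=A_WAIT
3. SIG_FAIL: (PATROL) → mode=AVOID action=A_TURN
4. SIG_FAIL: (AVOID) → mode=RETURN action=A_TURN
5. SIG_FAR: (RETURN) → mode=RETURN action=A_PING
6. SIG_FULL: (RETURN) → mode=GRASP action=A_WAIT
7. SIG_FAIL: (GRASP) → mode=GRASP action=A_RELEASE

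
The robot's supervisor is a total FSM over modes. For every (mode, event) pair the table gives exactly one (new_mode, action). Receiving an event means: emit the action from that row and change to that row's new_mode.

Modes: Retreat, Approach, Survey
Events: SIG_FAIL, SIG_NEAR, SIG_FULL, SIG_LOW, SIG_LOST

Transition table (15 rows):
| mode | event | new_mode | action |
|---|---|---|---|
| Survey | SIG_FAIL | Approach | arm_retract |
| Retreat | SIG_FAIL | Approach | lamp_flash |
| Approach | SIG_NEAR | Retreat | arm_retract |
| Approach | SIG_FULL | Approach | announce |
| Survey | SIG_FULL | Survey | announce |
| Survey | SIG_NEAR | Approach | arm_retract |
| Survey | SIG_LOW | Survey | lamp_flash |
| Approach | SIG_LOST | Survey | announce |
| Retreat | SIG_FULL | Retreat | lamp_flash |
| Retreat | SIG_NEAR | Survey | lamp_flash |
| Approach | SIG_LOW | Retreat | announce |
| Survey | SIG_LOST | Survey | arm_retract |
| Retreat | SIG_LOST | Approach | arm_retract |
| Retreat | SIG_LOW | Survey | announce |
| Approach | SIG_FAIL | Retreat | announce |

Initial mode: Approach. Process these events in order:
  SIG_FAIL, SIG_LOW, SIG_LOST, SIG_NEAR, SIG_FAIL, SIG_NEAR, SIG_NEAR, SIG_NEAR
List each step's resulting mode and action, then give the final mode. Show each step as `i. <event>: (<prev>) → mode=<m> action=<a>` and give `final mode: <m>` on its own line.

1. SIG_FAIL: (Approach) → mode=Retreat action=announce
2. SIG_LOW: (Retreat) → mode=Survey action=announce
3. SIG_LOST: (Survey) → mode=Survey action=arm_retract
4. SIG_NEAR: (Survey) → mode=Approach action=arm_retract
5. SIG_FAIL: (Approach) → mode=Retreat action=announce
6. SIG_NEAR: (Retreat) → mode=Survey action=lamp_flash
7. SIG_NEAR: (Survey) → mode=Approach action=arm_retract
8. SIG_NEAR: (Approach) → mode=Retreat action=arm_retract

final mode: Retreat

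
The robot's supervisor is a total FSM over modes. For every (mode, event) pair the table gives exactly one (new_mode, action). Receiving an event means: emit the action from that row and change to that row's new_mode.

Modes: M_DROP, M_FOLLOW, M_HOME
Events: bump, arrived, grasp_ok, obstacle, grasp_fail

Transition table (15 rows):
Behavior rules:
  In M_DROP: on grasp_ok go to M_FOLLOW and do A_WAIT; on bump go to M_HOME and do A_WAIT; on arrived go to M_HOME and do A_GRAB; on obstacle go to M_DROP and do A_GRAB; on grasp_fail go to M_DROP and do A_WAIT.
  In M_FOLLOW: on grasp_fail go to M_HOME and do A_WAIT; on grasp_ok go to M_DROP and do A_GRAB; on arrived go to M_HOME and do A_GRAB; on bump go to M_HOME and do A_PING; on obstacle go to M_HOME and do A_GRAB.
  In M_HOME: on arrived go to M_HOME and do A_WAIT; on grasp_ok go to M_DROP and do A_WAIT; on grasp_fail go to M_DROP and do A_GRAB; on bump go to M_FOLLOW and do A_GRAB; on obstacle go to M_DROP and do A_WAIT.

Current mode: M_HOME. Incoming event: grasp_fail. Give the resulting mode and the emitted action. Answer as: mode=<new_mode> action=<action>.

mode=M_DROP action=A_GRAB

current mode = M_HOME; filter table to that mode:
  (M_HOME, arrived) → (M_HOME, A_WAIT)
  (M_HOME, grasp_ok) → (M_DROP, A_WAIT)
  (M_HOME, grasp_fail) → (M_DROP, A_GRAB)  ← event matches
  (M_HOME, bump) → (M_FOLLOW, A_GRAB)
  (M_HOME, obstacle) → (M_DROP, A_WAIT)
event = grasp_fail selects (M_DROP, A_GRAB)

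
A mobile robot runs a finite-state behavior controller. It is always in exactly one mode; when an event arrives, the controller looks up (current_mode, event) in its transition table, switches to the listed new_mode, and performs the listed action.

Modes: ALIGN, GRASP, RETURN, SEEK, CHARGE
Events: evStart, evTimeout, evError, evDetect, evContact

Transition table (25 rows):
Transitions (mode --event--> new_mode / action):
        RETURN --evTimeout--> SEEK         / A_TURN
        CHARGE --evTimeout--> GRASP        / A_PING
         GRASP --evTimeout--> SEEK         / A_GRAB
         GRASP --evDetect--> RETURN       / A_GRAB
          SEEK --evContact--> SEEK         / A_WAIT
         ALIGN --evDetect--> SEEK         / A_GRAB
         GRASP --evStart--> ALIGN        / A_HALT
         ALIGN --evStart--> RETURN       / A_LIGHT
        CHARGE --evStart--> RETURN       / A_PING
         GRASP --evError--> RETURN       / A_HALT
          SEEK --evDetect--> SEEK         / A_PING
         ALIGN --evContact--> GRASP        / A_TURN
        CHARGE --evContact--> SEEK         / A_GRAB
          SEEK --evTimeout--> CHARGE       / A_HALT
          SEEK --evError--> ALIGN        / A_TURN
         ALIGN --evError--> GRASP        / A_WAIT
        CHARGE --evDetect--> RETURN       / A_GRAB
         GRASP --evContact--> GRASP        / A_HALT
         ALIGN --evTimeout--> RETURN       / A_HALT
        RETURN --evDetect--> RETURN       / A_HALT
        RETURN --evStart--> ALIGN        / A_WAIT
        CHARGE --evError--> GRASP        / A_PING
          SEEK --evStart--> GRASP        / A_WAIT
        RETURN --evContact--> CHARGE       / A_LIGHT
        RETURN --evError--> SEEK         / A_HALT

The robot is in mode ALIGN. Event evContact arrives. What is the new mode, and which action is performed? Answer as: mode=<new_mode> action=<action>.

mode=GRASP action=A_TURN

current mode = ALIGN; filter table to that mode:
  (ALIGN, evDetect) → (SEEK, A_GRAB)
  (ALIGN, evStart) → (RETURN, A_LIGHT)
  (ALIGN, evContact) → (GRASP, A_TURN)  ← event matches
  (ALIGN, evError) → (GRASP, A_WAIT)
  (ALIGN, evTimeout) → (RETURN, A_HALT)
event = evContact selects (GRASP, A_TURN)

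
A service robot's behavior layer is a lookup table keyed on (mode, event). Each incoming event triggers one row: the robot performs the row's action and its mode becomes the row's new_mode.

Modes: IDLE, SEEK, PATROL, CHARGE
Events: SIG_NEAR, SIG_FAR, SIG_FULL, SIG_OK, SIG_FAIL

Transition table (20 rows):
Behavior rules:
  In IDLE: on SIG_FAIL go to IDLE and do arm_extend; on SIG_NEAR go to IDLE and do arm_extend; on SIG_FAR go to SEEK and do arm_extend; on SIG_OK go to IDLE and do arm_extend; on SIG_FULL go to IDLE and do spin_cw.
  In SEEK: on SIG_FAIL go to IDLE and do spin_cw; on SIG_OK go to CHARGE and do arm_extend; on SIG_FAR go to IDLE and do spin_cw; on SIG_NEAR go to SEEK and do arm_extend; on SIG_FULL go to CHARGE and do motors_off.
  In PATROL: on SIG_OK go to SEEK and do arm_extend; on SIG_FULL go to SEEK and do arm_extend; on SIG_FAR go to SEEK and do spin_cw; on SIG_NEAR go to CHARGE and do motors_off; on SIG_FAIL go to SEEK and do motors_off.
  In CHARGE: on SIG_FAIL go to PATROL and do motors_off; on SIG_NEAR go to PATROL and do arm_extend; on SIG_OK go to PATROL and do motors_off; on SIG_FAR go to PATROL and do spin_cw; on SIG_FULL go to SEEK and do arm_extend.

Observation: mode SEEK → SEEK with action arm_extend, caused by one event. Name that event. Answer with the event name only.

SIG_NEAR

try SIG_NEAR: (SEEK, SIG_NEAR) → (SEEK, arm_extend)  ← matches
try SIG_FAR: (SEEK, SIG_FAR) → (IDLE, spin_cw)
try SIG_FULL: (SEEK, SIG_FULL) → (CHARGE, motors_off)
try SIG_OK: (SEEK, SIG_OK) → (CHARGE, arm_extend)
try SIG_FAIL: (SEEK, SIG_FAIL) → (IDLE, spin_cw)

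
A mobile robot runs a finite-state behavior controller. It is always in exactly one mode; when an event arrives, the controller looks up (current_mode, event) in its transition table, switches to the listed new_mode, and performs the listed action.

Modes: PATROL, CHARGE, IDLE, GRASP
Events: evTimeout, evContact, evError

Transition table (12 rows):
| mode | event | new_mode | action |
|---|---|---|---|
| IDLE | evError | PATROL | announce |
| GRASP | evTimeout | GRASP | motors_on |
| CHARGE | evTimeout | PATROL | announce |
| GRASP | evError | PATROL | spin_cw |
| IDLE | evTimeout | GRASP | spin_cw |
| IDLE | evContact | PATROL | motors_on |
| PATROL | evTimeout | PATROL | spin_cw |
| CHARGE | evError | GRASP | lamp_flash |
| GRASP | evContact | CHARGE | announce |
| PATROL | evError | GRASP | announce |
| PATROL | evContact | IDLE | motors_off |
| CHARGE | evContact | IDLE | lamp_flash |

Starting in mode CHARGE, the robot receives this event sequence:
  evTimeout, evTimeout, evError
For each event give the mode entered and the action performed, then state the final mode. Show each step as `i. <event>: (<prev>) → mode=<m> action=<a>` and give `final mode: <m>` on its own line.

final mode: GRASP

1. evTimeout: (CHARGE) → mode=PATROL action=announce
2. evTimeout: (PATROL) → mode=PATROL action=spin_cw
3. evError: (PATROL) → mode=GRASP action=announce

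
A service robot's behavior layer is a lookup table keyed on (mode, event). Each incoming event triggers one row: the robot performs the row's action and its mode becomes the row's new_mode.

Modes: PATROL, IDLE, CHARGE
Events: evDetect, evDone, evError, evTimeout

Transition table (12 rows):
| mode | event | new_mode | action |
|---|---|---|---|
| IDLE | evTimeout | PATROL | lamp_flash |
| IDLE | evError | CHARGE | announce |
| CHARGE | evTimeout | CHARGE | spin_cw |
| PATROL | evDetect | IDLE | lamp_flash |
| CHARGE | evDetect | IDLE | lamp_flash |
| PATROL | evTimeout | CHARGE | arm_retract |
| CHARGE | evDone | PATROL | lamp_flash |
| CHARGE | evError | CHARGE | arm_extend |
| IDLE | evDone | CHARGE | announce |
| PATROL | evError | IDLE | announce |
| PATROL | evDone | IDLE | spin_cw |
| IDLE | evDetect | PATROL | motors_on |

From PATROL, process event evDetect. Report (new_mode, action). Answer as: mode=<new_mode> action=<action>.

current mode = PATROL; filter table to that mode:
  (PATROL, evDetect) → (IDLE, lamp_flash)  ← event matches
  (PATROL, evTimeout) → (CHARGE, arm_retract)
  (PATROL, evError) → (IDLE, announce)
  (PATROL, evDone) → (IDLE, spin_cw)
event = evDetect selects (IDLE, lamp_flash)

mode=IDLE action=lamp_flash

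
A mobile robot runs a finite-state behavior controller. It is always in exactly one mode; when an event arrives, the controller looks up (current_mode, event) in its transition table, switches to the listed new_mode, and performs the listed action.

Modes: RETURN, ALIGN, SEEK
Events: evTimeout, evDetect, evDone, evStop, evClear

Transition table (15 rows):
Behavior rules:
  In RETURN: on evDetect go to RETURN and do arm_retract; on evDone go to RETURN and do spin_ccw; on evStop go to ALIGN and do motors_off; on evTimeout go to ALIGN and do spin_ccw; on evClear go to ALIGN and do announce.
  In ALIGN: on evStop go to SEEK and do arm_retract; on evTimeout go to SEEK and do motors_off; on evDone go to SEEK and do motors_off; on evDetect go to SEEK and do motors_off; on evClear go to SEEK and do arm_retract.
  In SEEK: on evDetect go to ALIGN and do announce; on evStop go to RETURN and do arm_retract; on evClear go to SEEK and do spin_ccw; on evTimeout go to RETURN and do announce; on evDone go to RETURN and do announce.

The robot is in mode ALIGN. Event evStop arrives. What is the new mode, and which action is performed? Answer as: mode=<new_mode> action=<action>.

current mode = ALIGN; filter table to that mode:
  (ALIGN, evStop) → (SEEK, arm_retract)  ← event matches
  (ALIGN, evTimeout) → (SEEK, motors_off)
  (ALIGN, evDone) → (SEEK, motors_off)
  (ALIGN, evDetect) → (SEEK, motors_off)
  (ALIGN, evClear) → (SEEK, arm_retract)
event = evStop selects (SEEK, arm_retract)

mode=SEEK action=arm_retract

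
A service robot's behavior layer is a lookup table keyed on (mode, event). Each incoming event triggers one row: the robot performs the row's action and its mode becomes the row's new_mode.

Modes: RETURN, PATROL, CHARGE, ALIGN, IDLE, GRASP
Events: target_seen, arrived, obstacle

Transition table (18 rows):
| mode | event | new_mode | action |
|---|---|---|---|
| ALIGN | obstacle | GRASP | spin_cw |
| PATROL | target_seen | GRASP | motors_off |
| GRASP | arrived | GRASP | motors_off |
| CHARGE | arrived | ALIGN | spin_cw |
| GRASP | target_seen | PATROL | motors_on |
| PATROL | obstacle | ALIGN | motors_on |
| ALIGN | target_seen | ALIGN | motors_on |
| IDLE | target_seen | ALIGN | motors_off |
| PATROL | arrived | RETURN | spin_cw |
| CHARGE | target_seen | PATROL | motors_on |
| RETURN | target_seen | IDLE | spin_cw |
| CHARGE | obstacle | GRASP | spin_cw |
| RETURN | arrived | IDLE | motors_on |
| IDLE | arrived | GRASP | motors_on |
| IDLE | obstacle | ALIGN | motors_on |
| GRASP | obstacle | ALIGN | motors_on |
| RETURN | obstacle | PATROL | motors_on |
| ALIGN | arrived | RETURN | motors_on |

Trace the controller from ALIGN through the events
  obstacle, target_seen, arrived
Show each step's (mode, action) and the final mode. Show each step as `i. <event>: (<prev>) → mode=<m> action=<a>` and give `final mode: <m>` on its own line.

final mode: RETURN

1. obstacle: (ALIGN) → mode=GRASP action=spin_cw
2. target_seen: (GRASP) → mode=PATROL action=motors_on
3. arrived: (PATROL) → mode=RETURN action=spin_cw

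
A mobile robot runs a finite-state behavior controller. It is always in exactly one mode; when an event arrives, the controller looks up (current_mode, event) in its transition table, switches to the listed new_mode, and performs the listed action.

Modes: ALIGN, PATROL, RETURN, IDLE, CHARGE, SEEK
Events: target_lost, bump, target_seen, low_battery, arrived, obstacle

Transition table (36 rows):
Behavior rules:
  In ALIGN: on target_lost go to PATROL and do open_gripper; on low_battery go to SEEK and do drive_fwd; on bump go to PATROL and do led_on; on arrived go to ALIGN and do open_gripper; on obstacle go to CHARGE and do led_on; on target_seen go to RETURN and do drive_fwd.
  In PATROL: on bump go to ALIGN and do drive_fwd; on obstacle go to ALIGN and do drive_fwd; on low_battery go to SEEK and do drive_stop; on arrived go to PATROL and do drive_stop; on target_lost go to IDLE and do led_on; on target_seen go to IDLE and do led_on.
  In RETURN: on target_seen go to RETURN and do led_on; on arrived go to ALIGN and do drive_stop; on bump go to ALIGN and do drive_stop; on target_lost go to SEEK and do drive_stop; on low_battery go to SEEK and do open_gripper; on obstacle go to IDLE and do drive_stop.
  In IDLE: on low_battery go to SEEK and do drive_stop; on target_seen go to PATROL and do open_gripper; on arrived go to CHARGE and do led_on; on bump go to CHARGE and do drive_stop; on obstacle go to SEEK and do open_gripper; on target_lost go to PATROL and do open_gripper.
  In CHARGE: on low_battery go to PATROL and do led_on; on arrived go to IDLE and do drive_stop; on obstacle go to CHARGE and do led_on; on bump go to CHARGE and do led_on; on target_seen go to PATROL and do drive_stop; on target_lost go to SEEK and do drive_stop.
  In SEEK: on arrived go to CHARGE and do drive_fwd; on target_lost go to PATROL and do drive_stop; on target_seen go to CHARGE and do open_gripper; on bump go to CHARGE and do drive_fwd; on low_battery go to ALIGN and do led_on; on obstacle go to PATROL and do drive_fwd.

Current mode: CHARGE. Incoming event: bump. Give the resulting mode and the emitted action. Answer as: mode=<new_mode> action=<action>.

mode=CHARGE action=led_on

current mode = CHARGE; filter table to that mode:
  (CHARGE, low_battery) → (PATROL, led_on)
  (CHARGE, arrived) → (IDLE, drive_stop)
  (CHARGE, obstacle) → (CHARGE, led_on)
  (CHARGE, bump) → (CHARGE, led_on)  ← event matches
  (CHARGE, target_seen) → (PATROL, drive_stop)
  (CHARGE, target_lost) → (SEEK, drive_stop)
event = bump selects (CHARGE, led_on)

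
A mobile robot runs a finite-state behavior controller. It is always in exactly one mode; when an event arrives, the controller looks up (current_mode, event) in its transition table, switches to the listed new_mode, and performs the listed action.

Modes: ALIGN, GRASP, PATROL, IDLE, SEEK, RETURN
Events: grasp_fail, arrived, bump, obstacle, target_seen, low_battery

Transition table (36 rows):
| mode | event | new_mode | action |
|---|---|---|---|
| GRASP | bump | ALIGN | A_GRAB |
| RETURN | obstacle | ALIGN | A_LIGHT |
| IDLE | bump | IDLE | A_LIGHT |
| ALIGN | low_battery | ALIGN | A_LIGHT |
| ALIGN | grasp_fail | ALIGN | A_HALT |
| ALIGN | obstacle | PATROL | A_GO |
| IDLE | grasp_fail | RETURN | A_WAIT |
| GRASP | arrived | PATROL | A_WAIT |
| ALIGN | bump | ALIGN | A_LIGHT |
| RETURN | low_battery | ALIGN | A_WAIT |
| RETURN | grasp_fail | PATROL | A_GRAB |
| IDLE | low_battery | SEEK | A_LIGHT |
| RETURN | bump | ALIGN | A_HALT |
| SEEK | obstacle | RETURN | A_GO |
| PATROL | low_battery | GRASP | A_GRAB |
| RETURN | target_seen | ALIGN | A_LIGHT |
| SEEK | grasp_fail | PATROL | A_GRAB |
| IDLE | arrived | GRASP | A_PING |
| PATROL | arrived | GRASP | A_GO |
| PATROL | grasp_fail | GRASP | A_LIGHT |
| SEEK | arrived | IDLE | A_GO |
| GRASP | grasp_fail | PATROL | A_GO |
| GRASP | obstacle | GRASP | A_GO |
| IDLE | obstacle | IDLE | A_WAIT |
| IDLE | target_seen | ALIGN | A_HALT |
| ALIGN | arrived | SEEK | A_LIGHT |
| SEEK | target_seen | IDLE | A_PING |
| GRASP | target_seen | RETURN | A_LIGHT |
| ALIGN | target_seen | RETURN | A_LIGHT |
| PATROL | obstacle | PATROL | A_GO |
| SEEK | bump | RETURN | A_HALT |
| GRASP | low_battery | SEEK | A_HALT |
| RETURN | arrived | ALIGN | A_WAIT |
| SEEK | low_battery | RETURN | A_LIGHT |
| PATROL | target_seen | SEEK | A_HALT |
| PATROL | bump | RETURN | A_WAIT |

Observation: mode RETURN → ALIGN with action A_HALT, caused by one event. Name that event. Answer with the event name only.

try grasp_fail: (RETURN, grasp_fail) → (PATROL, A_GRAB)
try arrived: (RETURN, arrived) → (ALIGN, A_WAIT)
try bump: (RETURN, bump) → (ALIGN, A_HALT)  ← matches
try obstacle: (RETURN, obstacle) → (ALIGN, A_LIGHT)
try target_seen: (RETURN, target_seen) → (ALIGN, A_LIGHT)
try low_battery: (RETURN, low_battery) → (ALIGN, A_WAIT)

bump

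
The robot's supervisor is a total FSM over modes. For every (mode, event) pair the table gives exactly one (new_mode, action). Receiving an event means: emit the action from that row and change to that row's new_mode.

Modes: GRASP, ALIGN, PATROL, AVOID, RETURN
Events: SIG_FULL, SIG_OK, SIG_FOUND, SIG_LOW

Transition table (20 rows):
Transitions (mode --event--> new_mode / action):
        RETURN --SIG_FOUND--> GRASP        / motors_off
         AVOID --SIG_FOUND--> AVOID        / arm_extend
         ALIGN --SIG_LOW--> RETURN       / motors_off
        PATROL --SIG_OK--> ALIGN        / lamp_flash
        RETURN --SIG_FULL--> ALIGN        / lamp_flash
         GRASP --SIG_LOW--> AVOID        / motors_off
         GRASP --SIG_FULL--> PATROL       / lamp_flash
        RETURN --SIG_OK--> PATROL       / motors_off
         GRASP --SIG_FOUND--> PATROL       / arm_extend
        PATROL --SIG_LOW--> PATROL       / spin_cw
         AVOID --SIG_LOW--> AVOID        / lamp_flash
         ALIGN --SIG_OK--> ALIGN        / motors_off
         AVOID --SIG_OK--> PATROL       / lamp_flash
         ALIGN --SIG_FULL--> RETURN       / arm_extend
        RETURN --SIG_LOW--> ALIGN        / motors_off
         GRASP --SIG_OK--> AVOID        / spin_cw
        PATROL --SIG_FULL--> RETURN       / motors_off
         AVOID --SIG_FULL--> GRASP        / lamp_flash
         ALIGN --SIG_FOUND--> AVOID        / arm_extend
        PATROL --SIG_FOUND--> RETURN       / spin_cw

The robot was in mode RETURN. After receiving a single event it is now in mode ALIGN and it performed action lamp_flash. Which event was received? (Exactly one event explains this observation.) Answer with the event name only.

SIG_FULL

try SIG_FULL: (RETURN, SIG_FULL) → (ALIGN, lamp_flash)  ← matches
try SIG_OK: (RETURN, SIG_OK) → (PATROL, motors_off)
try SIG_FOUND: (RETURN, SIG_FOUND) → (GRASP, motors_off)
try SIG_LOW: (RETURN, SIG_LOW) → (ALIGN, motors_off)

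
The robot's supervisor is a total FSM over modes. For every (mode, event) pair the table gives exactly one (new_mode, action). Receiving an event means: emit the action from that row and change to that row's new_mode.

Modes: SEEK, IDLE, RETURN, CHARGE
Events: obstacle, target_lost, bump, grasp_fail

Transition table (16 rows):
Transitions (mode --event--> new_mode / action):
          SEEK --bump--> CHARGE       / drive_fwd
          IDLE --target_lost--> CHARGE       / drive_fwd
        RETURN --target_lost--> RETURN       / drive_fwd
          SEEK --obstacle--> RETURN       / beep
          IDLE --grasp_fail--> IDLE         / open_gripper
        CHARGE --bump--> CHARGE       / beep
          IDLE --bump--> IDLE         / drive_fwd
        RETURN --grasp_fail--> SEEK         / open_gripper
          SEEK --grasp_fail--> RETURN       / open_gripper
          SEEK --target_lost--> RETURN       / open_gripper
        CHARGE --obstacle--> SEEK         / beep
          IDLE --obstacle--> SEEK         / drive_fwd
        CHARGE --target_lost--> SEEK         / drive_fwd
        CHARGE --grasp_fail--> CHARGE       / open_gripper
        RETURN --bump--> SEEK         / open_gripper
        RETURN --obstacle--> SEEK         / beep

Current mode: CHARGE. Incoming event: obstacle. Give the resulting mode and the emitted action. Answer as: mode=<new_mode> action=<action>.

current mode = CHARGE; filter table to that mode:
  (CHARGE, bump) → (CHARGE, beep)
  (CHARGE, obstacle) → (SEEK, beep)  ← event matches
  (CHARGE, target_lost) → (SEEK, drive_fwd)
  (CHARGE, grasp_fail) → (CHARGE, open_gripper)
event = obstacle selects (SEEK, beep)

mode=SEEK action=beep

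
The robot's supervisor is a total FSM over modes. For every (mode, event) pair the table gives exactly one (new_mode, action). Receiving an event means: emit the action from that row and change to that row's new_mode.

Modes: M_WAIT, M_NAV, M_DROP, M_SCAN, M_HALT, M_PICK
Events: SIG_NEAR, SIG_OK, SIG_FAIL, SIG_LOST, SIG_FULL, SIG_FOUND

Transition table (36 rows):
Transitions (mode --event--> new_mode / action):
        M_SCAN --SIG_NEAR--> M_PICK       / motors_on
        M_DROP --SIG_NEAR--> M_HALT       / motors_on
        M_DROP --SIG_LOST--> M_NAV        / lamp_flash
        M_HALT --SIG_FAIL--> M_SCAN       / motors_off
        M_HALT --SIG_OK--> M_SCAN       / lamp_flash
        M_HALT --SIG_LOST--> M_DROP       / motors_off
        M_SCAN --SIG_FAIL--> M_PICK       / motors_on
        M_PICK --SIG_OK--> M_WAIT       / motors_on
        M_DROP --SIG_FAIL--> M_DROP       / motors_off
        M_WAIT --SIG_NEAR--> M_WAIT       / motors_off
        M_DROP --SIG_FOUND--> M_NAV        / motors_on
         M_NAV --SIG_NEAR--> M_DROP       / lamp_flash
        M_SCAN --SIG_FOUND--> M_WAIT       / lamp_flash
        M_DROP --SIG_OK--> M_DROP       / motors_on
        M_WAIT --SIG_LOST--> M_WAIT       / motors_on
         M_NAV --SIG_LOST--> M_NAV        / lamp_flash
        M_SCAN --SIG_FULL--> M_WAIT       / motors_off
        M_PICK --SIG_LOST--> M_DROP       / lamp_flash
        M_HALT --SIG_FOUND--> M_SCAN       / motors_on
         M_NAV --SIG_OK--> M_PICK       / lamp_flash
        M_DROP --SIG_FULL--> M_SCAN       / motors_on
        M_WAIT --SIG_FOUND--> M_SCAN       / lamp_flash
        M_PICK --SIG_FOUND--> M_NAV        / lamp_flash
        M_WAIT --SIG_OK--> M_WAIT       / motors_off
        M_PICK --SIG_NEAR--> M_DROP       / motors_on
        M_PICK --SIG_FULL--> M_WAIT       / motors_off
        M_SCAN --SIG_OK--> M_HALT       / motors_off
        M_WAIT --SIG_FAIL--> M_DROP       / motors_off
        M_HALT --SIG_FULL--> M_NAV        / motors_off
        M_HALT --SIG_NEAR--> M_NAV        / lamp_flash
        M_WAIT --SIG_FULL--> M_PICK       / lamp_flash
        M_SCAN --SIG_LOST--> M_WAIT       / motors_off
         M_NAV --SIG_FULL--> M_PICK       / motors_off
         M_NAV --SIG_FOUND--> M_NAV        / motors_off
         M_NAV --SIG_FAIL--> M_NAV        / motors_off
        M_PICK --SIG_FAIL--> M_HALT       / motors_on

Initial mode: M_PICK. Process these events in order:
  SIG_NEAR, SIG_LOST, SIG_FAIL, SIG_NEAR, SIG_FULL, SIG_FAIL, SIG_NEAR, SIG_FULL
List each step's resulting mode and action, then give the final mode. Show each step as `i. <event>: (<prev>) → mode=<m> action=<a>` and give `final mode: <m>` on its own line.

final mode: M_SCAN

1. SIG_NEAR: (M_PICK) → mode=M_DROP action=motors_on
2. SIG_LOST: (M_DROP) → mode=M_NAV action=lamp_flash
3. SIG_FAIL: (M_NAV) → mode=M_NAV action=motors_off
4. SIG_NEAR: (M_NAV) → mode=M_DROP action=lamp_flash
5. SIG_FULL: (M_DROP) → mode=M_SCAN action=motors_on
6. SIG_FAIL: (M_SCAN) → mode=M_PICK action=motors_on
7. SIG_NEAR: (M_PICK) → mode=M_DROP action=motors_on
8. SIG_FULL: (M_DROP) → mode=M_SCAN action=motors_on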